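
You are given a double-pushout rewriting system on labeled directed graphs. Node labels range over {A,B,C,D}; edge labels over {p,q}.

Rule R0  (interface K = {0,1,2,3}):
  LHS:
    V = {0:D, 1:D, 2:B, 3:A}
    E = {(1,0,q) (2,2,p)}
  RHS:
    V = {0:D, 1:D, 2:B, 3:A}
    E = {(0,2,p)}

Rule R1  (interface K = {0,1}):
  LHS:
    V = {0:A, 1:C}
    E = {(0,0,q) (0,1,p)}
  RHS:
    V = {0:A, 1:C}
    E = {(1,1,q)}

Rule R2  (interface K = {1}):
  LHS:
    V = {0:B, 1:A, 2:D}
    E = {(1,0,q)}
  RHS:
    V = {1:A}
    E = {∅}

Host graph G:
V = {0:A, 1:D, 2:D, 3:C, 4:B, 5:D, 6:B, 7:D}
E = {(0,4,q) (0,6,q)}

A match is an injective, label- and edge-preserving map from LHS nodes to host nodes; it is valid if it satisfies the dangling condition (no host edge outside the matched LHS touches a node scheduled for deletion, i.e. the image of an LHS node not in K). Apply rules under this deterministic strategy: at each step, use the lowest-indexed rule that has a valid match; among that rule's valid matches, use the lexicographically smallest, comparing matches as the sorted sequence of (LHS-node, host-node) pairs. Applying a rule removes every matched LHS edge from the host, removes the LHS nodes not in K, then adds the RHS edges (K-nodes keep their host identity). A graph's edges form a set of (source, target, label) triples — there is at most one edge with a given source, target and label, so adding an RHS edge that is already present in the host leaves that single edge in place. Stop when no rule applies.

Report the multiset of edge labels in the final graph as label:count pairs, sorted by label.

Answer: (no edges)

Rewrite trace:
[0] host  ⇒  8 nodes, 2 edges  {0-q->4 0-q->6}
[1] R2 @ {0↦4, 1↦0, 2↦1}  ⇒  6 nodes, 1 edges  {0-q->6}
[2] R2 @ {0↦6, 1↦0, 2↦2}  ⇒  4 nodes, 0 edges  {∅}
halt: no rule applies after step 2
NF edges: []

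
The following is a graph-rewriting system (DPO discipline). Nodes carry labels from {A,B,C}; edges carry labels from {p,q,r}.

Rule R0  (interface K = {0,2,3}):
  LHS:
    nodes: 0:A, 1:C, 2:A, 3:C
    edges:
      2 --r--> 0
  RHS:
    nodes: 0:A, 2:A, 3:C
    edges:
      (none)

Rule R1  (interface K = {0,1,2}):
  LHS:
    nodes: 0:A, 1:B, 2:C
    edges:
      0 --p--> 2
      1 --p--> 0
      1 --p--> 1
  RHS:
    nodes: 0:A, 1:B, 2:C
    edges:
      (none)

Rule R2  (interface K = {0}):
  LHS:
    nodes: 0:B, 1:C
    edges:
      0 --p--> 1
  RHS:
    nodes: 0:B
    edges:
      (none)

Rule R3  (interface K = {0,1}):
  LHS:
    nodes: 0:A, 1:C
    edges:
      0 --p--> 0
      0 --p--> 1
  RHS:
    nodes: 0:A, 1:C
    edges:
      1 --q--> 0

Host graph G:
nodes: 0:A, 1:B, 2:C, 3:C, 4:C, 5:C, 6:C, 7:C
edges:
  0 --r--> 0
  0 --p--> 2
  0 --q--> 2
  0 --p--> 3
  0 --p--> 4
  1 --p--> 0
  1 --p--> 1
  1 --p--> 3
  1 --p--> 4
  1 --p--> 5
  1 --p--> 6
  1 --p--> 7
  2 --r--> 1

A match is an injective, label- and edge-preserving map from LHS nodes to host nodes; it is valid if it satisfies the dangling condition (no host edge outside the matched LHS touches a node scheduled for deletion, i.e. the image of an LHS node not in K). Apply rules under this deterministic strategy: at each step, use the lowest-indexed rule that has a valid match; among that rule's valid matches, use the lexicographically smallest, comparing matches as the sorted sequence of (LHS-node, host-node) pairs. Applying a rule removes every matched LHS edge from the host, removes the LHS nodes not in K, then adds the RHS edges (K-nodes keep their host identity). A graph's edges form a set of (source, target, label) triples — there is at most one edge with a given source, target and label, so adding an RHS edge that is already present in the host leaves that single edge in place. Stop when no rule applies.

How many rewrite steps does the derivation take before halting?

start.  V:8 E:13  edges: 0-r->0 0-p->2 0-q->2 0-p->3 0-p->4 1-p->0 1-p->1 1-p->3 1-p->4 1-p->5 1-p->6 1-p->7 2-r->1
1. fire R1 via {0↦0, 1↦1, 2↦2}  →  V:8 E:10  edges: 0-r->0 0-q->2 0-p->3 0-p->4 1-p->3 1-p->4 1-p->5 1-p->6 1-p->7 2-r->1
2. fire R2 via {0↦1, 1↦5}  →  V:7 E:9  edges: 0-r->0 0-q->2 0-p->3 0-p->4 1-p->3 1-p->4 1-p->6 1-p->7 2-r->1
3. fire R2 via {0↦1, 1↦6}  →  V:6 E:8  edges: 0-r->0 0-q->2 0-p->3 0-p->4 1-p->3 1-p->4 1-p->7 2-r->1
4. fire R2 via {0↦1, 1↦7}  →  V:5 E:7  edges: 0-r->0 0-q->2 0-p->3 0-p->4 1-p->3 1-p->4 2-r->1
final graph: no rule applies after step 4

Answer: 4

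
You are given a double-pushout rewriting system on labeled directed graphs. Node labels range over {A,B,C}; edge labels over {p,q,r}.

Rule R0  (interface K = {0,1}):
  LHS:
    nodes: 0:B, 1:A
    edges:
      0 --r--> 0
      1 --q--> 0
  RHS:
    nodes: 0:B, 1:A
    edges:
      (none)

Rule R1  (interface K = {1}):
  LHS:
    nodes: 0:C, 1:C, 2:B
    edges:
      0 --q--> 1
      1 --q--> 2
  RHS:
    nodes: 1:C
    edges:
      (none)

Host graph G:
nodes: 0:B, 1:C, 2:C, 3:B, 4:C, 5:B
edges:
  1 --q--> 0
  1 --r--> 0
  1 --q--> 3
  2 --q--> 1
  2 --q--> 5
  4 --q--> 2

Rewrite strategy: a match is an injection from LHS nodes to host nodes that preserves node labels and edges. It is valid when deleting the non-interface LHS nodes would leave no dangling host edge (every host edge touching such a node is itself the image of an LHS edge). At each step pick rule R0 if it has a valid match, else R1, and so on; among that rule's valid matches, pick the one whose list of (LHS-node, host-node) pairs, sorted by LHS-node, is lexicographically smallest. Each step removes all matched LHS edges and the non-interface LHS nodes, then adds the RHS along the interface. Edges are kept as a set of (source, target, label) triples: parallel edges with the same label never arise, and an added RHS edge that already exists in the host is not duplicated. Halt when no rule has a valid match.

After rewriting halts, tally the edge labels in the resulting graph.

initial: |V|=6 |E|=6  E = 1-q->0 1-r->0 1-q->3 2-q->1 2-q->5 4-q->2
step 1: apply R1 at {0↦4, 1↦2, 2↦5}  → |V|=4 |E|=4  E = 1-q->0 1-r->0 1-q->3 2-q->1
step 2: apply R1 at {0↦2, 1↦1, 2↦3}  → |V|=2 |E|=2  E = 1-q->0 1-r->0
normal form: no rule applies after step 2
NF edges: [(1, 0, 'q'), (1, 0, 'r')]

Answer: q:1 r:1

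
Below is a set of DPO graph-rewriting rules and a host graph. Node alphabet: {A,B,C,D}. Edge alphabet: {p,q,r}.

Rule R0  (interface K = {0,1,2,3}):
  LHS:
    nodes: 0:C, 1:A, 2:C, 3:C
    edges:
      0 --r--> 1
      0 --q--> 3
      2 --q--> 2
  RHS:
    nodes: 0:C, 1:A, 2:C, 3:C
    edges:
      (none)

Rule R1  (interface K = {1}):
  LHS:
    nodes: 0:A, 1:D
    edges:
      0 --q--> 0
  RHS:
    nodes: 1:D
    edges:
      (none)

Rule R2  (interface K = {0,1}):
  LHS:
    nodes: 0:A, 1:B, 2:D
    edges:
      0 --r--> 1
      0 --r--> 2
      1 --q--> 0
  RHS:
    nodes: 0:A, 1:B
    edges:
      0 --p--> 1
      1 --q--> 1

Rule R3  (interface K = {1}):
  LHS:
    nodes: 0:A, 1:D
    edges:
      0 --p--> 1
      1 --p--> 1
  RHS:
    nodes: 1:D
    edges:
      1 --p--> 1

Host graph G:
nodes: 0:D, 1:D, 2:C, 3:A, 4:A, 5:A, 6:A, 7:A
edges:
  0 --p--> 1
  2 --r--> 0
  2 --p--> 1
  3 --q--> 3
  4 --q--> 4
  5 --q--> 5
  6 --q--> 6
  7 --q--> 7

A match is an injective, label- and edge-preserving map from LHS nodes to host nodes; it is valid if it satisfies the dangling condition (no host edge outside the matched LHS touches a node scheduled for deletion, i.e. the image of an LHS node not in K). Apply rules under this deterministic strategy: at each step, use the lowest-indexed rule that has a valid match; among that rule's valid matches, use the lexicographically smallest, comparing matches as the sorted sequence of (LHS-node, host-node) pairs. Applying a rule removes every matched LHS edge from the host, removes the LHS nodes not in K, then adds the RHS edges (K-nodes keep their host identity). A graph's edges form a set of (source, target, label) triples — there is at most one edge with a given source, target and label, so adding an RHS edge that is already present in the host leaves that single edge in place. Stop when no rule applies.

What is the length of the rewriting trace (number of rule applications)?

[0] host  ⇒  8 nodes, 8 edges  {0-p->1 2-r->0 2-p->1 3-q->3 4-q->4 5-q->5 6-q->6 7-q->7}
[1] R1 @ {0↦3, 1↦0}  ⇒  7 nodes, 7 edges  {0-p->1 2-r->0 2-p->1 4-q->4 5-q->5 6-q->6 7-q->7}
[2] R1 @ {0↦4, 1↦0}  ⇒  6 nodes, 6 edges  {0-p->1 2-r->0 2-p->1 5-q->5 6-q->6 7-q->7}
[3] R1 @ {0↦5, 1↦0}  ⇒  5 nodes, 5 edges  {0-p->1 2-r->0 2-p->1 6-q->6 7-q->7}
[4] R1 @ {0↦6, 1↦0}  ⇒  4 nodes, 4 edges  {0-p->1 2-r->0 2-p->1 7-q->7}
[5] R1 @ {0↦7, 1↦0}  ⇒  3 nodes, 3 edges  {0-p->1 2-r->0 2-p->1}
halt: no rule applies after step 5

Answer: 5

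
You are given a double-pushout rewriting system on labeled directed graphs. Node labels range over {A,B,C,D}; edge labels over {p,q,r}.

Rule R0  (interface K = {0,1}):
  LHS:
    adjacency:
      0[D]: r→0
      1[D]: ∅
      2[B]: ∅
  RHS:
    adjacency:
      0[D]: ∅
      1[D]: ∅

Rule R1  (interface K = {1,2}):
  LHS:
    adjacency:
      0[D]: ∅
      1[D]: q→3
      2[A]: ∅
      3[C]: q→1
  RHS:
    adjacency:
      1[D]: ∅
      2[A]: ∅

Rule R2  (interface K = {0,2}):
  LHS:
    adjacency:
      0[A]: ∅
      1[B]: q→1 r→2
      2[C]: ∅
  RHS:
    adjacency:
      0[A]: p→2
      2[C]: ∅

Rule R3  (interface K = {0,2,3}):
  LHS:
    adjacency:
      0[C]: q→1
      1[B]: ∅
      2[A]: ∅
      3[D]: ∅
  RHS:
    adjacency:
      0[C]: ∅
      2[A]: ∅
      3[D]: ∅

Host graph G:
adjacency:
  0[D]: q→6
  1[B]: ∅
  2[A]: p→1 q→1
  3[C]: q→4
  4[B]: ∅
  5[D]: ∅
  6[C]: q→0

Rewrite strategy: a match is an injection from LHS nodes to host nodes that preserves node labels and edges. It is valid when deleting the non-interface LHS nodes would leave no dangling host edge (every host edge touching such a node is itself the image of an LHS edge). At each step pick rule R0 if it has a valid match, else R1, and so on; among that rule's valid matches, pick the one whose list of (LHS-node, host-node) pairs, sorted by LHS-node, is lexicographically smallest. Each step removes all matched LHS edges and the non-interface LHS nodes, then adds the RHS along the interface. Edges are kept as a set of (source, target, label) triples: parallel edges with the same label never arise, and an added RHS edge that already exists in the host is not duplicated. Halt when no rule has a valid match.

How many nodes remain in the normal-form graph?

Answer: 4

Rewrite trace:
initial: |V|=7 |E|=5  E = 0-q->6 2-p->1 2-q->1 3-q->4 6-q->0
step 1: apply R1 at {0↦5, 1↦0, 2↦2, 3↦6}  → |V|=5 |E|=3  E = 2-p->1 2-q->1 3-q->4
step 2: apply R3 at {0↦3, 1↦4, 2↦2, 3↦0}  → |V|=4 |E|=2  E = 2-p->1 2-q->1
normal form: no rule applies after step 2
NF nodes: {0:D, 1:B, 2:A, 3:C}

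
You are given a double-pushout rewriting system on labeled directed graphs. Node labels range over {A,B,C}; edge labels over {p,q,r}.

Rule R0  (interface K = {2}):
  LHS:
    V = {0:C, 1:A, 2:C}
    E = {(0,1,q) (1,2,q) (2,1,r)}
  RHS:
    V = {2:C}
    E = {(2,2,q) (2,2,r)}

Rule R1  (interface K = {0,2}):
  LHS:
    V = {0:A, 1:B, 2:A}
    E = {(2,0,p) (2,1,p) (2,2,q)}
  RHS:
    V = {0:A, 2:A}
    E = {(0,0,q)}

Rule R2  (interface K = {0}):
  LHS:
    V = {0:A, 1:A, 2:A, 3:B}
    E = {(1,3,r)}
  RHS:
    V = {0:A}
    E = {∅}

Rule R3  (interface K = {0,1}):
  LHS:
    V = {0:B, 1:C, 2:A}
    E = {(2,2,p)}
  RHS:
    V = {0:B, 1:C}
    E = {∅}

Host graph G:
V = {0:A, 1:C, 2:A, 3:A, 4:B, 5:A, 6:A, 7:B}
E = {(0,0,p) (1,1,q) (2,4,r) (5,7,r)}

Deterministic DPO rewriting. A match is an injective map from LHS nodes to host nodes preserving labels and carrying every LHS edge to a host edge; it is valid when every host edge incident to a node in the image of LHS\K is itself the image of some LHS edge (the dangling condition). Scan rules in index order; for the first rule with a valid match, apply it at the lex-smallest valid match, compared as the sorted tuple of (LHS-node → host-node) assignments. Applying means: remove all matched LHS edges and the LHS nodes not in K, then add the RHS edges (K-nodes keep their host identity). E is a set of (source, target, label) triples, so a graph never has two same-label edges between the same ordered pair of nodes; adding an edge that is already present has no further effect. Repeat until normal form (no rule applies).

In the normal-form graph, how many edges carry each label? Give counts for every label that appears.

Answer: p:1 q:1

Rewrite trace:
initial: |V|=8 |E|=4  E = 0-p->0 1-q->1 2-r->4 5-r->7
step 1: apply R2 at {0↦0, 1↦2, 2↦3, 3↦4}  → |V|=5 |E|=3  E = 0-p->0 1-q->1 5-r->7
step 2: apply R2 at {0↦0, 1↦5, 2↦6, 3↦7}  → |V|=2 |E|=2  E = 0-p->0 1-q->1
normal form: no rule applies after step 2
NF edges: [(0, 0, 'p'), (1, 1, 'q')]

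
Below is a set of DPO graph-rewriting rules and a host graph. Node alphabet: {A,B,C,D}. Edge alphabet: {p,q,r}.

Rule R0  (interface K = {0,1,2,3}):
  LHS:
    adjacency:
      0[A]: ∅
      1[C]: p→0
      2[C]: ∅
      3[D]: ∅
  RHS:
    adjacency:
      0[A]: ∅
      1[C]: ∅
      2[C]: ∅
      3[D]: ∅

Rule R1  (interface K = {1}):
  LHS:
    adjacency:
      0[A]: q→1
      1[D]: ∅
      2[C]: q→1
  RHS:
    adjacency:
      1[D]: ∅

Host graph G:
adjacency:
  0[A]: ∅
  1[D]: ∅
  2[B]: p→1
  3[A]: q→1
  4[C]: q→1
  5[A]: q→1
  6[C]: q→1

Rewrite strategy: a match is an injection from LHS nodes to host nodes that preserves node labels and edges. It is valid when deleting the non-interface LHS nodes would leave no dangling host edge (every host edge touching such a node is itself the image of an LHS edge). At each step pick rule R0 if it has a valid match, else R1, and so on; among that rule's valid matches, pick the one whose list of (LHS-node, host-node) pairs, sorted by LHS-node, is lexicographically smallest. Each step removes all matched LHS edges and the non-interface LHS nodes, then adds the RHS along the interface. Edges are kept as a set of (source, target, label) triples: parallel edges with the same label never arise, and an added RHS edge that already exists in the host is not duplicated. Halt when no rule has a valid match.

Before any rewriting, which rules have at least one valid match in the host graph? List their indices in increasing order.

R0: no valid match — LHS pattern not found
R1: 4 valid matches — {0↦3, 1↦1, 2↦4}, {0↦3, 1↦1, 2↦6}, {0↦5, 1↦1, 2↦4} (+1 more)

Answer: [R1]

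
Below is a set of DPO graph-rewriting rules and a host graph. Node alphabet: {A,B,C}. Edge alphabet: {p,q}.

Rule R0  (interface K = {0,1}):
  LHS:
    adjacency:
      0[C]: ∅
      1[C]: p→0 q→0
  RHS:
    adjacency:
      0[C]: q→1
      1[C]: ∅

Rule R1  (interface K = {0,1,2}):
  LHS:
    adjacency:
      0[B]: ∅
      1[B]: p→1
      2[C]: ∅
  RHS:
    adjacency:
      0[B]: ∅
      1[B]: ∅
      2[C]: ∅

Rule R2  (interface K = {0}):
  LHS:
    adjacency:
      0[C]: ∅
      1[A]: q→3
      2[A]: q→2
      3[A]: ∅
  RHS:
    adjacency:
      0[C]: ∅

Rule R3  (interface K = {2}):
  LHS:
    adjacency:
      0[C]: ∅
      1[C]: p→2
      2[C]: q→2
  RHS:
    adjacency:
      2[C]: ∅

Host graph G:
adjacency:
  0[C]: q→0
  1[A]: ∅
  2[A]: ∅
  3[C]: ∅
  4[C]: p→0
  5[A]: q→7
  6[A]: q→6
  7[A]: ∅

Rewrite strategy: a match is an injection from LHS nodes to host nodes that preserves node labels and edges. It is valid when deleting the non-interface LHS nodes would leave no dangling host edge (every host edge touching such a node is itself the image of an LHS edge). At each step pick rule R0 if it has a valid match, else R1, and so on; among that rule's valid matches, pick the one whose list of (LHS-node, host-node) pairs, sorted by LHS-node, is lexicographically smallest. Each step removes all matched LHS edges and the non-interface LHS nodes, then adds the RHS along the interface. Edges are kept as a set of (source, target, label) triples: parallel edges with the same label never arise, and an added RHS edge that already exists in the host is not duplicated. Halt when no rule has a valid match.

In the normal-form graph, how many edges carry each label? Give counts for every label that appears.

Answer: (no edges)

Steps:
[0] host  ⇒  8 nodes, 4 edges  {0-q->0 4-p->0 5-q->7 6-q->6}
[1] R2 @ {0↦0, 1↦5, 2↦6, 3↦7}  ⇒  5 nodes, 2 edges  {0-q->0 4-p->0}
[2] R3 @ {0↦3, 1↦4, 2↦0}  ⇒  3 nodes, 0 edges  {∅}
final graph: no rule applies after step 2
NF edges: []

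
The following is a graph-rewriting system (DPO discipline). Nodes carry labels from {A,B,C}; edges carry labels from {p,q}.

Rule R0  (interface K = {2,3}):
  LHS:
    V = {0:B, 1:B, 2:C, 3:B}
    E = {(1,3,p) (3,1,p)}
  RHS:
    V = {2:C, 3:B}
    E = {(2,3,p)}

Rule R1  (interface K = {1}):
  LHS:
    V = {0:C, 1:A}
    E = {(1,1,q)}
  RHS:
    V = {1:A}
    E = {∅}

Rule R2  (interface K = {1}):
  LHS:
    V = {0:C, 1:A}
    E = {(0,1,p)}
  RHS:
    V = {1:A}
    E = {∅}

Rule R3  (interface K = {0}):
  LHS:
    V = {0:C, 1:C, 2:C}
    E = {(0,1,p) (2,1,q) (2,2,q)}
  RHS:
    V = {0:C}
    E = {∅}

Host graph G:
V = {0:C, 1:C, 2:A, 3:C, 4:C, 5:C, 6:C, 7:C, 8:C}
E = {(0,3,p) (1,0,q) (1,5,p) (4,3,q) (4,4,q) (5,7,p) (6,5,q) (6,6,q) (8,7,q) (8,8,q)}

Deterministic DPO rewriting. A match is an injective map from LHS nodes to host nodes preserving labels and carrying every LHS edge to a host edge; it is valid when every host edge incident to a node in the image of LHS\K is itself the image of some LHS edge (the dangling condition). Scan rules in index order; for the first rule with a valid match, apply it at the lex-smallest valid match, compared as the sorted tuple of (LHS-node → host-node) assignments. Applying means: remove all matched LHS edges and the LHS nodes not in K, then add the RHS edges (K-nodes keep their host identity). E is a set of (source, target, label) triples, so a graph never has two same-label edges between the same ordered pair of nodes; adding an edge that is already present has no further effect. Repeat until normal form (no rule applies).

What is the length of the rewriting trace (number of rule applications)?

start.  V:9 E:10  edges: 0-p->3 1-q->0 1-p->5 4-q->3 4-q->4 5-p->7 6-q->5 6-q->6 8-q->7 8-q->8
1. fire R3 via {0↦0, 1↦3, 2↦4}  →  V:7 E:7  edges: 1-q->0 1-p->5 5-p->7 6-q->5 6-q->6 8-q->7 8-q->8
2. fire R3 via {0↦5, 1↦7, 2↦8}  →  V:5 E:4  edges: 1-q->0 1-p->5 6-q->5 6-q->6
3. fire R3 via {0↦1, 1↦5, 2↦6}  →  V:3 E:1  edges: 1-q->0
halt: no rule applies after step 3

Answer: 3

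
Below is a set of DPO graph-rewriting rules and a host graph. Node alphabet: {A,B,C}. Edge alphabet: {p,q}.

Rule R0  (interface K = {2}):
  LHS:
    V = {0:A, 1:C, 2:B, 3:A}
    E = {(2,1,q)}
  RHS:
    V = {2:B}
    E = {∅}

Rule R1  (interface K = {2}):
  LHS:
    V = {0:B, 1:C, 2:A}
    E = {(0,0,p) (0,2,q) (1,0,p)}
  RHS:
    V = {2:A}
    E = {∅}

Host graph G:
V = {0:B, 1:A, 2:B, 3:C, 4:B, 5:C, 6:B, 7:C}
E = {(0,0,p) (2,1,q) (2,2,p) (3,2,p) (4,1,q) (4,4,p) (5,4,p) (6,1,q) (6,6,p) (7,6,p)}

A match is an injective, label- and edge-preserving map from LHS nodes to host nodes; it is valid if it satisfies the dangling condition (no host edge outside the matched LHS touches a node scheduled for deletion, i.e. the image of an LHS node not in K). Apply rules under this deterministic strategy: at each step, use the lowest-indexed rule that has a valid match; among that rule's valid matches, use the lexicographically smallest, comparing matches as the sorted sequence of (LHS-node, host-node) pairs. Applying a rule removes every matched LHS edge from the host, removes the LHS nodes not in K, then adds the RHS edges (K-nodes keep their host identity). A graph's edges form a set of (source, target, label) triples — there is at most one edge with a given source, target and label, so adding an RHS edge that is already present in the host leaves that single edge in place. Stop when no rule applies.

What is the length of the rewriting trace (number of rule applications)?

[0] host  ⇒  8 nodes, 10 edges  {0-p->0 2-q->1 2-p->2 3-p->2 4-q->1 4-p->4 5-p->4 6-q->1 6-p->6 7-p->6}
[1] R1 @ {0↦2, 1↦3, 2↦1}  ⇒  6 nodes, 7 edges  {0-p->0 4-q->1 4-p->4 5-p->4 6-q->1 6-p->6 7-p->6}
[2] R1 @ {0↦4, 1↦5, 2↦1}  ⇒  4 nodes, 4 edges  {0-p->0 6-q->1 6-p->6 7-p->6}
[3] R1 @ {0↦6, 1↦7, 2↦1}  ⇒  2 nodes, 1 edges  {0-p->0}
final graph: no rule applies after step 3

Answer: 3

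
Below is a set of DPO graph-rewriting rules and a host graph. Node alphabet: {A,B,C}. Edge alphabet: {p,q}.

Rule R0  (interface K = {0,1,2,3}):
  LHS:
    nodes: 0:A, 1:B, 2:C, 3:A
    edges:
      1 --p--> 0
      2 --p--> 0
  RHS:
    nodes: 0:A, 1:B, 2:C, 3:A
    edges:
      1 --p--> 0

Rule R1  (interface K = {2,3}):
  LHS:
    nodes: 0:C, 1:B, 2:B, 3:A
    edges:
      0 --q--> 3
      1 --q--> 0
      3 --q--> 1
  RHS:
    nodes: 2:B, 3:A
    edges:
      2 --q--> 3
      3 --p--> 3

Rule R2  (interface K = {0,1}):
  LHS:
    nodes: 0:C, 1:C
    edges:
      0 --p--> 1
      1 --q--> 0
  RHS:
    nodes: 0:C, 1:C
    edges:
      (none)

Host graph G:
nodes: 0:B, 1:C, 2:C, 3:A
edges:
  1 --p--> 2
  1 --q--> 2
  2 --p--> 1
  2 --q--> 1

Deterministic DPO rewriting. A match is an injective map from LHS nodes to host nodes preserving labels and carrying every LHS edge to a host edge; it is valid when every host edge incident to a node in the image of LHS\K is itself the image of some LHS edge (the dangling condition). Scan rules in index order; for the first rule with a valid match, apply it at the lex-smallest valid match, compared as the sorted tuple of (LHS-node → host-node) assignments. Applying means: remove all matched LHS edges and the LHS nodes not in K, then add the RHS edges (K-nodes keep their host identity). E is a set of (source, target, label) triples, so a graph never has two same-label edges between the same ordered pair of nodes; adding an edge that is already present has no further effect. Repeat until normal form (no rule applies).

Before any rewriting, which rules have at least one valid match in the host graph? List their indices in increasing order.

Answer: [R2]

Steps:
R0: no valid match — LHS pattern not found
R1: no valid match — LHS pattern not found
R2: 2 valid matches — {0↦1, 1↦2}, {0↦2, 1↦1}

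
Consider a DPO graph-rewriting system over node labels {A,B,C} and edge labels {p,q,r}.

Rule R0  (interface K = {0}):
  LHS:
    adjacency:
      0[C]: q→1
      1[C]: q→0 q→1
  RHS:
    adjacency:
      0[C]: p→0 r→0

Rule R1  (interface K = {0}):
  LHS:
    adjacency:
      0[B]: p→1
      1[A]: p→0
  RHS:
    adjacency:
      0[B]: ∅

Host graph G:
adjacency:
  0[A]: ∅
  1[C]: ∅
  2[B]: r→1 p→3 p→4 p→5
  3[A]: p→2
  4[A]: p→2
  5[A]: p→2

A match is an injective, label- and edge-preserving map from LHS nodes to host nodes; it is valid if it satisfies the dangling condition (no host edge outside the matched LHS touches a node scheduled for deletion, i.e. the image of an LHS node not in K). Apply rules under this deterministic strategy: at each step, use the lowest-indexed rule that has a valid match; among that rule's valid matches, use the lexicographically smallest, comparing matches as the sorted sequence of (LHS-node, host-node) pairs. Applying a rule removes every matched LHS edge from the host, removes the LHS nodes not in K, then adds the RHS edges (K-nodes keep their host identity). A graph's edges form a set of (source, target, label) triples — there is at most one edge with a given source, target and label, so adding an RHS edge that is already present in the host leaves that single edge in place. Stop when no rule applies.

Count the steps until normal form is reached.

Answer: 3

Steps:
start.  V:6 E:7  edges: 2-r->1 2-p->3 2-p->4 2-p->5 3-p->2 4-p->2 5-p->2
1. fire R1 via {0↦2, 1↦3}  →  V:5 E:5  edges: 2-r->1 2-p->4 2-p->5 4-p->2 5-p->2
2. fire R1 via {0↦2, 1↦4}  →  V:4 E:3  edges: 2-r->1 2-p->5 5-p->2
3. fire R1 via {0↦2, 1↦5}  →  V:3 E:1  edges: 2-r->1
normal form: no rule applies after step 3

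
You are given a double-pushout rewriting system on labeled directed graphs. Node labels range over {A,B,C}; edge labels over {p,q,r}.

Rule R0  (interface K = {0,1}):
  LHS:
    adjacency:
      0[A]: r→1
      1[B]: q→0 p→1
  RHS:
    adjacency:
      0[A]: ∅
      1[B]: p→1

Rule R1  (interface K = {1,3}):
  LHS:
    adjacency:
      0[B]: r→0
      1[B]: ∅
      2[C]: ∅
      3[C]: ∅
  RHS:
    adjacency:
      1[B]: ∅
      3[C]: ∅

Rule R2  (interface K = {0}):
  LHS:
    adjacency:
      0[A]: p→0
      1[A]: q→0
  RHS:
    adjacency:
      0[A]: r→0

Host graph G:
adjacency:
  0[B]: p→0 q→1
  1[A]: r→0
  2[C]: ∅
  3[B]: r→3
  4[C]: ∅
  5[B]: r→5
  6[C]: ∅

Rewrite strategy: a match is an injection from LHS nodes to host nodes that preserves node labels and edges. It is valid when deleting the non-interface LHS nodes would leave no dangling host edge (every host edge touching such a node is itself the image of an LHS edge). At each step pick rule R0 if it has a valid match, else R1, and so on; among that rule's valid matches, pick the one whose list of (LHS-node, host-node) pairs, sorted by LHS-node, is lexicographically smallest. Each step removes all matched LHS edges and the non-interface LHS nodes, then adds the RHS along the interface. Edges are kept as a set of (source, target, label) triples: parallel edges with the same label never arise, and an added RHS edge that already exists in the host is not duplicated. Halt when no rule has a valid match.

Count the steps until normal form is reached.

Answer: 3

Derivation:
[0] host  ⇒  7 nodes, 5 edges  {0-p->0 0-q->1 1-r->0 3-r->3 5-r->5}
[1] R0 @ {0↦1, 1↦0}  ⇒  7 nodes, 3 edges  {0-p->0 3-r->3 5-r->5}
[2] R1 @ {0↦3, 1↦0, 2↦2, 3↦4}  ⇒  5 nodes, 2 edges  {0-p->0 5-r->5}
[3] R1 @ {0↦5, 1↦0, 2↦4, 3↦6}  ⇒  3 nodes, 1 edges  {0-p->0}
normal form: no rule applies after step 3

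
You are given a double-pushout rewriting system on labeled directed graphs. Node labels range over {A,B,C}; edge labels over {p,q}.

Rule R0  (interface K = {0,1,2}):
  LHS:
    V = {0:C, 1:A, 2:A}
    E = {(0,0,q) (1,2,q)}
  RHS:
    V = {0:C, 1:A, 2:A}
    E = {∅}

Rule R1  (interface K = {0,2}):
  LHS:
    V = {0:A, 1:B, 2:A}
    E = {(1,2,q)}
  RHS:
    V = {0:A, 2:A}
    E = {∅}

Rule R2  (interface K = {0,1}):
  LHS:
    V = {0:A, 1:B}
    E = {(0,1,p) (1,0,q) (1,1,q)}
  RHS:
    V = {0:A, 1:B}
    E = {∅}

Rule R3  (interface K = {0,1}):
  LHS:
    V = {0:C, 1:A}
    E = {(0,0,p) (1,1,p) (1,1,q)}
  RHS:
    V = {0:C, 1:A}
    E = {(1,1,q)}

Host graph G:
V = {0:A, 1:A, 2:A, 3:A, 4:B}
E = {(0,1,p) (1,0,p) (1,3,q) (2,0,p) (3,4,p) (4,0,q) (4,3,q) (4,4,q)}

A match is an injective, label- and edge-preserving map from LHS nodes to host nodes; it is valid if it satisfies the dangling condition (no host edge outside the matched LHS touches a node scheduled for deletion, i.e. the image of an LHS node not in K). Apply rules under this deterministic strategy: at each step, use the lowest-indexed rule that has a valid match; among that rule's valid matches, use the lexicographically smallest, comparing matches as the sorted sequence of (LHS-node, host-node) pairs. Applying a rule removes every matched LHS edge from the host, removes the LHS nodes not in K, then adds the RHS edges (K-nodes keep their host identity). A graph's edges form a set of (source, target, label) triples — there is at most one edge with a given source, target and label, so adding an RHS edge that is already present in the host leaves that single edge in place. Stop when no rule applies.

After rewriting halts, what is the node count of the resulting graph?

initial: |V|=5 |E|=8  E = 0-p->1 1-p->0 1-q->3 2-p->0 3-p->4 4-q->0 4-q->3 4-q->4
step 1: apply R2 at {0↦3, 1↦4}  → |V|=5 |E|=5  E = 0-p->1 1-p->0 1-q->3 2-p->0 4-q->0
step 2: apply R1 at {0↦1, 1↦4, 2↦0}  → |V|=4 |E|=4  E = 0-p->1 1-p->0 1-q->3 2-p->0
normal form: no rule applies after step 2
NF nodes: {0:A, 1:A, 2:A, 3:A}

Answer: 4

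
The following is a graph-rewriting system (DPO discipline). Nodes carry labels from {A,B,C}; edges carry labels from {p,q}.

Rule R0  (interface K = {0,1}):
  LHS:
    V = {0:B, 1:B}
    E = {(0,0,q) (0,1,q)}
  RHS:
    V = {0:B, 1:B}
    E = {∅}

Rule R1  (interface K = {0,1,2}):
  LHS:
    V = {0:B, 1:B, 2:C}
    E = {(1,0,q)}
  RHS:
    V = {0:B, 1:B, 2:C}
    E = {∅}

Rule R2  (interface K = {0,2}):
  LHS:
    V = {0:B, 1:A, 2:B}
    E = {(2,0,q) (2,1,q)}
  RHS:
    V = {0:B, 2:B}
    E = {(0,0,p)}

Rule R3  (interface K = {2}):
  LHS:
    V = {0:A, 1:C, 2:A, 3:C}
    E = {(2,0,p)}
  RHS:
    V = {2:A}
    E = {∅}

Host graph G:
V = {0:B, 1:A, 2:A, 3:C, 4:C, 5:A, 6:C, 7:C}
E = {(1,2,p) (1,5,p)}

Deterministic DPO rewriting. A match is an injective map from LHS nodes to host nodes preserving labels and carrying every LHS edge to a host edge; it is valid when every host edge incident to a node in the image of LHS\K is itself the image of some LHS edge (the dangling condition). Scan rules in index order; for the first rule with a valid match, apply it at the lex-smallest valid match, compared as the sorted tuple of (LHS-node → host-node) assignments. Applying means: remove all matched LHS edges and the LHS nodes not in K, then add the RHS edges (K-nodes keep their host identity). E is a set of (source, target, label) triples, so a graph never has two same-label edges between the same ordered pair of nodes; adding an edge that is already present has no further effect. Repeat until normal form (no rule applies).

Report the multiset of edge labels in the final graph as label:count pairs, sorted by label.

initial: |V|=8 |E|=2  E = 1-p->2 1-p->5
step 1: apply R3 at {0↦2, 1↦3, 2↦1, 3↦4}  → |V|=5 |E|=1  E = 1-p->5
step 2: apply R3 at {0↦5, 1↦6, 2↦1, 3↦7}  → |V|=2 |E|=0  E = ∅
halt: no rule applies after step 2
NF edges: []

Answer: (no edges)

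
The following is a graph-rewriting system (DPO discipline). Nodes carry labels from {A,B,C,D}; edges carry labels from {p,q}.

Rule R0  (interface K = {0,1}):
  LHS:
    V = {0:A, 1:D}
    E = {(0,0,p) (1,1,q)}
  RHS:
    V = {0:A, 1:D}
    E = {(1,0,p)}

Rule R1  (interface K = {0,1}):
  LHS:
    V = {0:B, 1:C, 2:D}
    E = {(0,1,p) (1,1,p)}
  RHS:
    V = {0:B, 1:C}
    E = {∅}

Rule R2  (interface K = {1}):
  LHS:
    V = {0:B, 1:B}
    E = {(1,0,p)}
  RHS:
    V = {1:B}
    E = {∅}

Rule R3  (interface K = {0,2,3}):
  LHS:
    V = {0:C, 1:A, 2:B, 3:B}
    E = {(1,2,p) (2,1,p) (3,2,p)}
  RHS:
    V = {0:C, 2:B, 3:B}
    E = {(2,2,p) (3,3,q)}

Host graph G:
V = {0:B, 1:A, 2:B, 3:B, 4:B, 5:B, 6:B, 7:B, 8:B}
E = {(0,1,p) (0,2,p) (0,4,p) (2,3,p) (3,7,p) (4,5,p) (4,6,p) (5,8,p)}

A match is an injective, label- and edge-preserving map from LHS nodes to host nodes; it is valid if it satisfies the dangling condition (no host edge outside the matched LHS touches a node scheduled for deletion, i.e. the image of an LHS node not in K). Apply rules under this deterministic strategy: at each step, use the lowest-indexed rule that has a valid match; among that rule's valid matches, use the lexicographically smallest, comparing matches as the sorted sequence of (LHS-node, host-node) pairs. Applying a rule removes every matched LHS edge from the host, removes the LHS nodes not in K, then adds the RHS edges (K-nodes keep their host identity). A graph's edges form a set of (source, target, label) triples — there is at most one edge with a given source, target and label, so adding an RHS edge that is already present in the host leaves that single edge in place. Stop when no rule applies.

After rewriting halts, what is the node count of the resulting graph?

initial: |V|=9 |E|=8  E = 0-p->1 0-p->2 0-p->4 2-p->3 3-p->7 4-p->5 4-p->6 5-p->8
step 1: apply R2 at {0↦6, 1↦4}  → |V|=8 |E|=7  E = 0-p->1 0-p->2 0-p->4 2-p->3 3-p->7 4-p->5 5-p->8
step 2: apply R2 at {0↦7, 1↦3}  → |V|=7 |E|=6  E = 0-p->1 0-p->2 0-p->4 2-p->3 4-p->5 5-p->8
step 3: apply R2 at {0↦3, 1↦2}  → |V|=6 |E|=5  E = 0-p->1 0-p->2 0-p->4 4-p->5 5-p->8
step 4: apply R2 at {0↦2, 1↦0}  → |V|=5 |E|=4  E = 0-p->1 0-p->4 4-p->5 5-p->8
step 5: apply R2 at {0↦8, 1↦5}  → |V|=4 |E|=3  E = 0-p->1 0-p->4 4-p->5
step 6: apply R2 at {0↦5, 1↦4}  → |V|=3 |E|=2  E = 0-p->1 0-p->4
step 7: apply R2 at {0↦4, 1↦0}  → |V|=2 |E|=1  E = 0-p->1
halt: no rule applies after step 7
NF nodes: {0:B, 1:A}

Answer: 2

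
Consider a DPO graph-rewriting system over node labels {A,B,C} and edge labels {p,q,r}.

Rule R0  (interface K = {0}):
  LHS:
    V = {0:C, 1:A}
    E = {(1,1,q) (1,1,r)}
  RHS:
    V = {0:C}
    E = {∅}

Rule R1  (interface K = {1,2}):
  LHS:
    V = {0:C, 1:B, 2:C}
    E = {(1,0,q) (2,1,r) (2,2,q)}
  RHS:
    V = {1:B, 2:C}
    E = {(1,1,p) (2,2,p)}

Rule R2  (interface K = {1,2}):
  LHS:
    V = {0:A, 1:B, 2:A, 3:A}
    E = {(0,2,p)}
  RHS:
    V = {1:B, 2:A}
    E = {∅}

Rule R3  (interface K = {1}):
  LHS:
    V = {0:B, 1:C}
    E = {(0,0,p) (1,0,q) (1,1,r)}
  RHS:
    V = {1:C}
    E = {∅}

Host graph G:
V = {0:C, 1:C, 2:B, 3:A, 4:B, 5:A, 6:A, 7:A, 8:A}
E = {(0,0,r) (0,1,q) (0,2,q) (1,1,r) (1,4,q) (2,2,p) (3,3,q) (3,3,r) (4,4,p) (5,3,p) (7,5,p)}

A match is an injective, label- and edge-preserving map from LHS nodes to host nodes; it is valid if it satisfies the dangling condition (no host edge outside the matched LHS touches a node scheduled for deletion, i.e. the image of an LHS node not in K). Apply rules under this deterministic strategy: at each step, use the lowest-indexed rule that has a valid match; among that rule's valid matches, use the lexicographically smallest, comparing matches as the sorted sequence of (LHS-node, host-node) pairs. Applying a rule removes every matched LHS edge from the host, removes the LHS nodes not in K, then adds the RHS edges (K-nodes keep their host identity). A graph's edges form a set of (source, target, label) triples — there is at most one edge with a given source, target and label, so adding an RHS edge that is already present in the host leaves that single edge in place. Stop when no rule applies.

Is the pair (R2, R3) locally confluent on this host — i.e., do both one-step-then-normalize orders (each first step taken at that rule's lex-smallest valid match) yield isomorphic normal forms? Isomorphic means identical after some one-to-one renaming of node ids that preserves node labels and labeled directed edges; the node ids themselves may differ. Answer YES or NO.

Answer: YES

Rewrite trace:
branch R2-first: apply at {0↦7, 1↦2, 2↦5, 3↦6} → |E|=10, then 4 more step(s) → NF |V|=2 |E|=1 V={0:C, 1:C} E=0-q->1
branch R3-first: apply at {0↦2, 1↦0} → |E|=8, then 4 more step(s) → NF |V|=2 |E|=1 V={0:C, 1:C} E=0-q->1
graphs isomorphic (equal up to label-preserving node renaming)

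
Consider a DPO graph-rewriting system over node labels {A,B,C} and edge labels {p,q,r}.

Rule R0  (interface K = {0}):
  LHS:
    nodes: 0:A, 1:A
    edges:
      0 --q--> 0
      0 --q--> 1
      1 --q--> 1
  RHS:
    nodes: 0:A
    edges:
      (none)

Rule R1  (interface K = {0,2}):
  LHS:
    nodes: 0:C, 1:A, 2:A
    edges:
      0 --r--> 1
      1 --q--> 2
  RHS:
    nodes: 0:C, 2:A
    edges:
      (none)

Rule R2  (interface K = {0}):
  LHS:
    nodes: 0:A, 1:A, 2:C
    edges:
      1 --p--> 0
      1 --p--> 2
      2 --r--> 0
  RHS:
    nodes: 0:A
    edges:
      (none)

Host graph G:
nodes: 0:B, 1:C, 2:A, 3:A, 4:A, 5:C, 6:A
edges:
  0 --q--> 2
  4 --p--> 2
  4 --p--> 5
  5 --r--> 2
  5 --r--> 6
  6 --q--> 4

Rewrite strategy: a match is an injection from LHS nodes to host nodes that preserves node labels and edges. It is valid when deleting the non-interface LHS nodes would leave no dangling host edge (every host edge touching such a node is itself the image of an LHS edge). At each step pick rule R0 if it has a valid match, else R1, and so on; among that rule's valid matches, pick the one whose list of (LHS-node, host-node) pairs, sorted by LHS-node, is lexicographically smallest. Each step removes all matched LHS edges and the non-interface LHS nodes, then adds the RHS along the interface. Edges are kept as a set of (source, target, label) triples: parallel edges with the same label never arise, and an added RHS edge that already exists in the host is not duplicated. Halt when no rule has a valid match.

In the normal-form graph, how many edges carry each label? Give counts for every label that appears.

[0] host  ⇒  7 nodes, 6 edges  {0-q->2 4-p->2 4-p->5 5-r->2 5-r->6 6-q->4}
[1] R1 @ {0↦5, 1↦6, 2↦4}  ⇒  6 nodes, 4 edges  {0-q->2 4-p->2 4-p->5 5-r->2}
[2] R2 @ {0↦2, 1↦4, 2↦5}  ⇒  4 nodes, 1 edges  {0-q->2}
halt: no rule applies after step 2
NF edges: [(0, 2, 'q')]

Answer: q:1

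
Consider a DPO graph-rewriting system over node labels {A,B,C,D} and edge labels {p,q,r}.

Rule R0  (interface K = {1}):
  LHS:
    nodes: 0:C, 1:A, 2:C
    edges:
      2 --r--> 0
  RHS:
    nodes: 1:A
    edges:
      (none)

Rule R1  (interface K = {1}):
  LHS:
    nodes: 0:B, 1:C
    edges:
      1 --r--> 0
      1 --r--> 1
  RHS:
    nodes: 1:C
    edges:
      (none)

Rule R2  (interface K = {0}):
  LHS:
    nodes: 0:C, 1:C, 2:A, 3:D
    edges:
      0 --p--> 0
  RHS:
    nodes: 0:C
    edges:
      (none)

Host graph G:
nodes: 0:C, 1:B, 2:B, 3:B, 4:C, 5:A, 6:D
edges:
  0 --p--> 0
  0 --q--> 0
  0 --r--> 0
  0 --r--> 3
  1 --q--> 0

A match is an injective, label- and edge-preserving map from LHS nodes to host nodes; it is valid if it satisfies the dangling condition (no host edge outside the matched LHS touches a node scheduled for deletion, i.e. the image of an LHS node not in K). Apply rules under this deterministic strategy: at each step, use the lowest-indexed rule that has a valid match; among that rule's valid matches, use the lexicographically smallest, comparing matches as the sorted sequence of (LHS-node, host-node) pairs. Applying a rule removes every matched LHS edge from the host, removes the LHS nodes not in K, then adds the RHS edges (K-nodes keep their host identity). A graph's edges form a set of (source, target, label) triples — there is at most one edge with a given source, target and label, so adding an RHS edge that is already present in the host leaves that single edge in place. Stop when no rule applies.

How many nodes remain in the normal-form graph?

Answer: 3

Rewrite trace:
[0] host  ⇒  7 nodes, 5 edges  {0-p->0 0-q->0 0-r->0 0-r->3 1-q->0}
[1] R1 @ {0↦3, 1↦0}  ⇒  6 nodes, 3 edges  {0-p->0 0-q->0 1-q->0}
[2] R2 @ {0↦0, 1↦4, 2↦5, 3↦6}  ⇒  3 nodes, 2 edges  {0-q->0 1-q->0}
normal form: no rule applies after step 2
NF nodes: {0:C, 1:B, 2:B}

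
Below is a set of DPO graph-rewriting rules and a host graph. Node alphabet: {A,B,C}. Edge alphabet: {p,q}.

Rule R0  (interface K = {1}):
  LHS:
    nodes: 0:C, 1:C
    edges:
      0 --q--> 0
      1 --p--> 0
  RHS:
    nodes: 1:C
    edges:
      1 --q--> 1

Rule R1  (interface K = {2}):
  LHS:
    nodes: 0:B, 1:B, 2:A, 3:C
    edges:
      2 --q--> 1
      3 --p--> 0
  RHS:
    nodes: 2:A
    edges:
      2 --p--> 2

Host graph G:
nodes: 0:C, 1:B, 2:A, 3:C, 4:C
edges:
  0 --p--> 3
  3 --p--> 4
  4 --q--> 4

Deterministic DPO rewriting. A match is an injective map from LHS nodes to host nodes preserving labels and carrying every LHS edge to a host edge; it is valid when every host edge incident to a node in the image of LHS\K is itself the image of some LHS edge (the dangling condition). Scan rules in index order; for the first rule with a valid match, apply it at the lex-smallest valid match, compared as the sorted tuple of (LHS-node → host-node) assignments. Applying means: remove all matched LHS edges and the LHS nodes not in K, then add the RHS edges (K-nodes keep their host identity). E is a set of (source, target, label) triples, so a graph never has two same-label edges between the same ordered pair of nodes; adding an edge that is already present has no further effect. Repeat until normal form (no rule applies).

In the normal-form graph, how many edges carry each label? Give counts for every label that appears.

initial: |V|=5 |E|=3  E = 0-p->3 3-p->4 4-q->4
step 1: apply R0 at {0↦4, 1↦3}  → |V|=4 |E|=2  E = 0-p->3 3-q->3
step 2: apply R0 at {0↦3, 1↦0}  → |V|=3 |E|=1  E = 0-q->0
halt: no rule applies after step 2
NF edges: [(0, 0, 'q')]

Answer: q:1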